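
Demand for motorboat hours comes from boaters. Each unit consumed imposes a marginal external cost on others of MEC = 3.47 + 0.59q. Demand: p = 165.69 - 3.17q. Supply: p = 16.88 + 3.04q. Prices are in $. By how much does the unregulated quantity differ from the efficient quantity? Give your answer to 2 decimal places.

2.59 units

Market equilibrium (private): 16.88 + 3.04q = 165.69 - 3.17q → q_m = 23.9630.
Social marginal benefit = demand − MEC = 162.22 - 3.76q.
Set SMB = MC: 162.22 - 3.76q = 16.88 + 3.04q → q* = 21.3735.
Gap = |23.9630 − 21.3735| = 2.5895.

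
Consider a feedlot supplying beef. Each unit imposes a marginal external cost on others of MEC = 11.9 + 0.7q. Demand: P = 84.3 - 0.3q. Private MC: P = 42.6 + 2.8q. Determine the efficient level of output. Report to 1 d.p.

q* = 7.8

Social marginal cost = private MC + MEC = 54.5 + 3.5q.
Set SMC = demand: 54.5 + 3.5q = 84.3 - 0.3q → q* = 7.8421.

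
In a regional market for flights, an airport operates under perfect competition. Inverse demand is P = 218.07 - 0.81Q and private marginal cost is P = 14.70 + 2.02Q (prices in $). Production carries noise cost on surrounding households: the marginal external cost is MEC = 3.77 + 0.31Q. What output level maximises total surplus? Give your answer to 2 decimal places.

Social marginal cost = private MC + MEC = 18.47 + 2.33Q.
Set SMC = demand: 18.47 + 2.33Q = 218.07 - 0.81Q → Q* = 63.5669.

Q* = 63.57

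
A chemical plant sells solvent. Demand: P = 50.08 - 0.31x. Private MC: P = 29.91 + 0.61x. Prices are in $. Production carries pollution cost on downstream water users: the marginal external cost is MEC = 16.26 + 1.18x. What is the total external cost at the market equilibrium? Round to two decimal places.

Market equilibrium (private): 29.91 + 0.61x = 50.08 - 0.31x → x_m = 21.9239.
Total external cost = ∫₀^{x_m} (16.26 + 1.18x) dx = 16.26×21.9239 + ½×1.18×21.9239² = 640.0705.

$640.07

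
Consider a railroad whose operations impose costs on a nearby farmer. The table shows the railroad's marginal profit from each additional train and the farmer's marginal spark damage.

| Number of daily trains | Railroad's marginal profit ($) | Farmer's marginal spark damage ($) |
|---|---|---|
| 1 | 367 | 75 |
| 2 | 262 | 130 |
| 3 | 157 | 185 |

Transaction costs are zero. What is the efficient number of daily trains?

2

Bargaining reaches the level where marginal profit last exceeds marginal spark damage.
That holds through level 2 (262 ≥ 130) but not at 3 (157 < 185).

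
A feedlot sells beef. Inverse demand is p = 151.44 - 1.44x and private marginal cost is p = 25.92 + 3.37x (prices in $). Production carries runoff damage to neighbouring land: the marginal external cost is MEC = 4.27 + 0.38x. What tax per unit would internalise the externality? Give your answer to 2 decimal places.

tax = $13.15 per unit

Social marginal cost = private MC + MEC = 30.19 + 3.75x.
Set SMC = demand: 30.19 + 3.75x = 151.44 - 1.44x → x* = 23.3622.
The Pigouvian tax equals MEC at x*: 4.27 + 0.38×23.3622 = 13.1476.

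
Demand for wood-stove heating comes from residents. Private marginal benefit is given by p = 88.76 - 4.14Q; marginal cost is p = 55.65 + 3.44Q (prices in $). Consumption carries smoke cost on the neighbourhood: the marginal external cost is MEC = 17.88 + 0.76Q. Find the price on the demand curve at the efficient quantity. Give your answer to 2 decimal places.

Social marginal benefit = demand − MEC = 70.88 - 4.90Q.
Set SMB = MC: 70.88 - 4.90Q = 55.65 + 3.44Q → Q* = 1.8261.
Consumer price on the demand curve at Q*: 88.76 − 4.14×1.8261 = 81.1999.

P = $81.20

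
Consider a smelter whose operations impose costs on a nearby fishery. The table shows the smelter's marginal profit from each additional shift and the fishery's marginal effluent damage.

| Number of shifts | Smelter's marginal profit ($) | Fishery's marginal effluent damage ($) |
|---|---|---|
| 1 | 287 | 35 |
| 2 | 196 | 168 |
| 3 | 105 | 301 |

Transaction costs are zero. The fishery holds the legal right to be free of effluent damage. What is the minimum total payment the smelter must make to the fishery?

$203

Efficient level: marginal profit ≥ marginal effluent damage through level 2, so k* = 2.
With the fishery holding the right, the smelter must at least compensate total damage at k*: 35 + 168 = 203.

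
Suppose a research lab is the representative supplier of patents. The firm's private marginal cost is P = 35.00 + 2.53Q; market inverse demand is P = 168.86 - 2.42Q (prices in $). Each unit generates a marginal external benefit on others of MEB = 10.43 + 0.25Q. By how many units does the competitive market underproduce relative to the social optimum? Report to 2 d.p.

Market equilibrium (private): 35.00 + 2.53Q = 168.86 - 2.42Q → Q_m = 27.0424.
Social marginal cost = private MC − MEB = 24.57 + 2.28Q.
Set SMC = demand: 24.57 + 2.28Q = 168.86 - 2.42Q → Q* = 30.7000.
Gap = |27.0424 − 30.7000| = 3.6576.

3.66 units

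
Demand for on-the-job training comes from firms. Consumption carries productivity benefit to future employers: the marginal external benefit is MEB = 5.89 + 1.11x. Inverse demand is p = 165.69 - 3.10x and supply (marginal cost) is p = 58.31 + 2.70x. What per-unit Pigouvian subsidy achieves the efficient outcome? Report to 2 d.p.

subsidy = 32.70 per unit

Social marginal benefit = demand + MEB = 171.58 - 1.99x.
Set SMB = MC: 171.58 - 1.99x = 58.31 + 2.70x → x* = 24.1514.
The Pigouvian subsidy equals MEB at x*: 5.89 + 1.11×24.1514 = 32.6981.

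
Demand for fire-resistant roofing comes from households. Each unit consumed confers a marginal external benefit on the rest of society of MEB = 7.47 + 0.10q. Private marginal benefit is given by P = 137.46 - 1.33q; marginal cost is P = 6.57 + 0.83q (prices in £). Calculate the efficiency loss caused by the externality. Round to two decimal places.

Market equilibrium (private): 6.57 + 0.83q = 137.46 - 1.33q → q_m = 60.5972.
Social marginal benefit = demand + MEB = 144.93 - 1.23q.
Set SMB = MC: 144.93 - 1.23q = 6.57 + 0.83q → q* = 67.1650.
The welfare-loss triangle has base |q_m − q*| and height MEB(q_m) (the vertical gap between SMB and MC is zero at q* and MEB at q_m).
DWL = ½ × 6.5678 × 13.5297 = 44.4302.

DWL = £44.43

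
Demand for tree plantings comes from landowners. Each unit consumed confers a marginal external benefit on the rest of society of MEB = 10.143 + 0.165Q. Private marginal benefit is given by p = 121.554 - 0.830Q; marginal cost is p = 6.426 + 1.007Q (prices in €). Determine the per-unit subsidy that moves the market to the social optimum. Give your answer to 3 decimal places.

Social marginal benefit = demand + MEB = 131.697 - 0.665Q.
Set SMB = MC: 131.697 - 0.665Q = 6.426 + 1.007Q → Q* = 74.9228.
The Pigouvian subsidy equals MEB at Q*: 10.143 + 0.165×74.9228 = 22.5053.

subsidy = €22.505 per unit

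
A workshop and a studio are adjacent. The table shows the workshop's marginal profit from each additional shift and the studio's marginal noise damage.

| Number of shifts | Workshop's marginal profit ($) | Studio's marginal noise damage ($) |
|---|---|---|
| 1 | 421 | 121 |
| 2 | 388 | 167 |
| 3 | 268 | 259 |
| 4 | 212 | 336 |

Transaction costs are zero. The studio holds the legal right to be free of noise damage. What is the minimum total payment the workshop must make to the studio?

$547

Efficient level: marginal profit ≥ marginal noise damage through level 3, so k* = 3.
With the studio holding the right, the workshop must at least compensate total damage at k*: 121 + 167 + 259 = 547.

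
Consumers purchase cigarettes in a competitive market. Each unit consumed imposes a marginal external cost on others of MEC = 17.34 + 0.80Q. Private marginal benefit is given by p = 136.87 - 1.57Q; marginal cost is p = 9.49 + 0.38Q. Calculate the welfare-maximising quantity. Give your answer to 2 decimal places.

Q* = 40.01

Social marginal benefit = demand − MEC = 119.53 - 2.37Q.
Set SMB = MC: 119.53 - 2.37Q = 9.49 + 0.38Q → Q* = 40.0145.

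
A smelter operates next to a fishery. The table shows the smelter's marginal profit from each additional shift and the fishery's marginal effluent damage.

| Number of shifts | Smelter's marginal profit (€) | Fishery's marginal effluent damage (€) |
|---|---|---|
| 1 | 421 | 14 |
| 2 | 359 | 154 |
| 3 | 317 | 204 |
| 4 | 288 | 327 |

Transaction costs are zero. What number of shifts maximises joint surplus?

Bargaining reaches the level where marginal profit last exceeds marginal effluent damage.
That holds through level 3 (317 ≥ 204) but not at 4 (288 < 327).

3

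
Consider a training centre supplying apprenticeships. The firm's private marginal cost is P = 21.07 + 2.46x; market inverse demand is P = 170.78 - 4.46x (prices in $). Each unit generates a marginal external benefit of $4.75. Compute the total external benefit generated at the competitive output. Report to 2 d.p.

Market equilibrium (private): 21.07 + 2.46x = 170.78 - 4.46x → x_m = 21.6344.
Total external benefit = MEB × x_m = 4.75 × 21.6344 = 102.7634.

$102.76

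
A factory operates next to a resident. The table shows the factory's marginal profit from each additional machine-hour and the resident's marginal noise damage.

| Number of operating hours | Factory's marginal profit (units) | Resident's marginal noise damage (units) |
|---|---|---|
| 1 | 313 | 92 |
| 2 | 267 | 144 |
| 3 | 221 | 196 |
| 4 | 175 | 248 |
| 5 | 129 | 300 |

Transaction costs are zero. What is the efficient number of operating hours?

Bargaining reaches the level where marginal profit last exceeds marginal noise damage.
That holds through level 3 (221 ≥ 196) but not at 4 (175 < 248).

3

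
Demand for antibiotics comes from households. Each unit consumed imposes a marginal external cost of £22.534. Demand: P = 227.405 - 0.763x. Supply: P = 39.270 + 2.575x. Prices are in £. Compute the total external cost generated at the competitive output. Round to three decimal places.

£1270.052

Market equilibrium (private): 39.270 + 2.575x = 227.405 - 0.763x → x_m = 56.3616.
Total external cost = MEC × x_m = 22.534 × 56.3616 = 1270.0523.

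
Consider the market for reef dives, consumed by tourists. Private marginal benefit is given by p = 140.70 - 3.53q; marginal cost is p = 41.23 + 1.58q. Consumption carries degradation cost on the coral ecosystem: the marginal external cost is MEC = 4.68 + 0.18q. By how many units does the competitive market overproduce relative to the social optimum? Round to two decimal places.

Market equilibrium (private): 41.23 + 1.58q = 140.70 - 3.53q → q_m = 19.4658.
Social marginal benefit = demand − MEC = 136.02 - 3.71q.
Set SMB = MC: 136.02 - 3.71q = 41.23 + 1.58q → q* = 17.9187.
Gap = |19.4658 − 17.9187| = 1.5471.

1.55 units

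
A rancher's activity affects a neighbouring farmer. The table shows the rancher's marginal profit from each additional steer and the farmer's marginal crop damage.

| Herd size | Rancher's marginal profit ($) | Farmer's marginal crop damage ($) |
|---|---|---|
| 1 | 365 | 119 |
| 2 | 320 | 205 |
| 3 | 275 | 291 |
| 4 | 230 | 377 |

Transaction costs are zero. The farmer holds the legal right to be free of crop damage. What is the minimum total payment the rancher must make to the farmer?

Efficient level: marginal profit ≥ marginal crop damage through level 2, so k* = 2.
With the farmer holding the right, the rancher must at least compensate total damage at k*: 119 + 205 = 324.

$324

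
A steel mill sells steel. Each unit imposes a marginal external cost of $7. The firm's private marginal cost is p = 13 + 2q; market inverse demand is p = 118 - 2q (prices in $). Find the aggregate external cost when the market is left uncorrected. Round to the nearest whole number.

$184

Market equilibrium (private): 13 + 2q = 118 - 2q → q_m = 26.2500.
Total external cost = MEC × q_m = 7 × 26.2500 = 183.7500.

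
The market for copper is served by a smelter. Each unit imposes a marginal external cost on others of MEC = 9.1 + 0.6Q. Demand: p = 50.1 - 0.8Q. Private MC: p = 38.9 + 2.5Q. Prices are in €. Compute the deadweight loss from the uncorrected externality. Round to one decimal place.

DWL = €15.9

Market equilibrium (private): 38.9 + 2.5Q = 50.1 - 0.8Q → Q_m = 3.3939.
Social marginal cost = private MC + MEC = 48.0 + 3.1Q.
Set SMC = demand: 48.0 + 3.1Q = 50.1 - 0.8Q → Q* = 0.5385.
Between Q* and Q_m the wedge SMC − demand runs linearly from 0 to MEC(Q_m), so the loss is a triangle.
DWL = ½ × 2.8554 × 11.1364 = 15.8994.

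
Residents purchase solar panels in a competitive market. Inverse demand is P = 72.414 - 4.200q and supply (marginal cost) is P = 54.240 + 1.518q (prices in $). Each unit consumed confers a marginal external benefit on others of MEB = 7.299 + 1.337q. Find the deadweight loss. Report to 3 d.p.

DWL = $15.221

Market equilibrium (private): 54.240 + 1.518q = 72.414 - 4.200q → q_m = 3.1784.
Social marginal benefit = demand + MEB = 79.713 - 2.863q.
Set SMB = MC: 79.713 - 2.863q = 54.240 + 1.518q → q* = 5.8144.
Height of the DWL triangle at q_m is SMB(q_m) − MC(q_m) = MEB(q_m) = 11.5485.
DWL = ½ × 2.6360 × 11.5485 = 15.2209.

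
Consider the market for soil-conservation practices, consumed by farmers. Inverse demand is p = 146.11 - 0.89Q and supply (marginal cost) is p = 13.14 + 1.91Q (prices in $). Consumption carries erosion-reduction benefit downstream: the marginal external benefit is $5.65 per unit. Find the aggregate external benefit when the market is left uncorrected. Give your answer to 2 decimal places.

Market equilibrium (private): 13.14 + 1.91Q = 146.11 - 0.89Q → Q_m = 47.4893.
Total external benefit = MEB × Q_m = 5.65 × 47.4893 = 268.3145.

$268.31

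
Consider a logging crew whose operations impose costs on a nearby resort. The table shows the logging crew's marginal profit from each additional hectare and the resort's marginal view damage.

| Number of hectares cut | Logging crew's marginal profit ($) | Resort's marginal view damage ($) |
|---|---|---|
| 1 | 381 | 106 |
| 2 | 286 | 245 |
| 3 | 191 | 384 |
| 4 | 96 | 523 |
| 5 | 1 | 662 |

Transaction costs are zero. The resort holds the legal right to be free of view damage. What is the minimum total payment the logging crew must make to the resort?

$351

Efficient level: marginal profit ≥ marginal view damage through level 2, so k* = 2.
With the resort holding the right, the logging crew must at least compensate total damage at k*: 106 + 245 = 351.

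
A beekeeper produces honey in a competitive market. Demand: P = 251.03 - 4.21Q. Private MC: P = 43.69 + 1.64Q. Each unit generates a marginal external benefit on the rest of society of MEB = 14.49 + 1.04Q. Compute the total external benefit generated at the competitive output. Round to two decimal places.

1166.78

Market equilibrium (private): 43.69 + 1.64Q = 251.03 - 4.21Q → Q_m = 35.4427.
Total external benefit = ∫₀^{Q_m} (14.49 + 1.04Q) dQ = 14.49×35.4427 + ½×1.04×35.4427² = 1166.7809.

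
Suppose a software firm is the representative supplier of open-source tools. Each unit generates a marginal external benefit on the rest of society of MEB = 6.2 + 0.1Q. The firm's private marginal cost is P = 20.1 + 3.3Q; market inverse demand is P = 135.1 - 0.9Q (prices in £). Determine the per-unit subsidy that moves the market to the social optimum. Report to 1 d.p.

subsidy = £9.2 per unit

Social marginal cost = private MC − MEB = 13.9 + 3.2Q.
Set SMC = demand: 13.9 + 3.2Q = 135.1 - 0.9Q → Q* = 29.5610.
The Pigouvian subsidy equals MEB at Q*: 6.2 + 0.1×29.5610 = 9.1561.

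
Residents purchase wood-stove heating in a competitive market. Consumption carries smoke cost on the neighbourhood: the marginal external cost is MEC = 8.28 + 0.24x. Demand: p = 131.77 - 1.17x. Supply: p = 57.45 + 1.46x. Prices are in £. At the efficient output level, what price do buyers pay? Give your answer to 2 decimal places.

Social marginal benefit = demand − MEC = 123.49 - 1.41x.
Set SMB = MC: 123.49 - 1.41x = 57.45 + 1.46x → x* = 23.0105.
Consumer price on the demand curve at x*: 131.77 − 1.17×23.0105 = 104.8477.

P = £104.85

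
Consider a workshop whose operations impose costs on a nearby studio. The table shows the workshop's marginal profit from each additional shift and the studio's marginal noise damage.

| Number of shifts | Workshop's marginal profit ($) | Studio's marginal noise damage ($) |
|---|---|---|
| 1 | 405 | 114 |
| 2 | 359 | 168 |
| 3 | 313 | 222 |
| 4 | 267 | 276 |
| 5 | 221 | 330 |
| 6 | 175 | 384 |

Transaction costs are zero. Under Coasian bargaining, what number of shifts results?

Bargaining reaches the level where marginal profit last exceeds marginal noise damage.
That holds through level 3 (313 ≥ 222) but not at 4 (267 < 276).

3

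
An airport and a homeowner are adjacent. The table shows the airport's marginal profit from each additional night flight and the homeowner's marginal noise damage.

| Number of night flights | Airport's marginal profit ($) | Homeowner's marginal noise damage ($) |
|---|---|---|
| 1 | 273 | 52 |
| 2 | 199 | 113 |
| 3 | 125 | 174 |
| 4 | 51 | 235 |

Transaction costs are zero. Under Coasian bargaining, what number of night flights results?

Bargaining reaches the level where marginal profit last exceeds marginal noise damage.
That holds through level 2 (199 ≥ 113) but not at 3 (125 < 174).

2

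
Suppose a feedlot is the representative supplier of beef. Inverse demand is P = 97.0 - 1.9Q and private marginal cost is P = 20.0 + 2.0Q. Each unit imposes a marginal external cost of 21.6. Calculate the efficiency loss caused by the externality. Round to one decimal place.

DWL = 59.8

Market equilibrium (private): 20.0 + 2.0Q = 97.0 - 1.9Q → Q_m = 19.7436.
Social marginal cost = private MC + MEC = 41.6 + 2.0Q.
Set SMC = demand: 41.6 + 2.0Q = 97.0 - 1.9Q → Q* = 14.2051.
The welfare-loss triangle has base |Q_m − Q*| and height MEC(Q_m) (the vertical gap between SMC and demand is zero at Q* and MEC at Q_m).
DWL = ½ × 5.5385 × 21.6000 = 59.8158.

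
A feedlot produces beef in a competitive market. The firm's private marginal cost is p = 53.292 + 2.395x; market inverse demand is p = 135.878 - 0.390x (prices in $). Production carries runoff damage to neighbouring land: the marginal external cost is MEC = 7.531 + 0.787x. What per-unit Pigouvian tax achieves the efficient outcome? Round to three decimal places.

Social marginal cost = private MC + MEC = 60.823 + 3.182x.
Set SMC = demand: 60.823 + 3.182x = 135.878 - 0.390x → x* = 21.0120.
The Pigouvian tax equals MEC at x*: 7.531 + 0.787×21.0120 = 24.0674.

tax = $24.067 per unit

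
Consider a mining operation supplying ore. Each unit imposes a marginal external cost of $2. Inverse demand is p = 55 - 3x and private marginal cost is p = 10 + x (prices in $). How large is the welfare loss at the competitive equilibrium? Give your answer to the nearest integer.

Market equilibrium (private): 10 + x = 55 - 3x → x_m = 11.2500.
Social marginal cost = private MC + MEC = 12 + x.
Set SMC = demand: 12 + x = 55 - 3x → x* = 10.7500.
The welfare-loss triangle has base |x_m − x*| and height MEC(x_m) (the vertical gap between SMC and demand is zero at x* and MEC at x_m).
DWL = ½ × 0.5000 × 2.0000 = 0.5000.

DWL = $1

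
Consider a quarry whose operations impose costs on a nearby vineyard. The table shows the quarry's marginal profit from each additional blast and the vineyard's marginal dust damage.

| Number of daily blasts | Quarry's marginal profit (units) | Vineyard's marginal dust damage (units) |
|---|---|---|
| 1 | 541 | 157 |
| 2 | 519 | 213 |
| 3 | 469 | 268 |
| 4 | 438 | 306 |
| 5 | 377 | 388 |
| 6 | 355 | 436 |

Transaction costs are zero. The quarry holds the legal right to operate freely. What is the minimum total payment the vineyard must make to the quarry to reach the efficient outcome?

Left alone the quarry would choose level 6 (marginal profit stays positive).
Efficient level: k* = 4 (marginal profit ≥ marginal dust damage through 4).
The vineyard must at least cover the quarry's forgone profit from cutting 6→4: 377 + 355 = 732.

732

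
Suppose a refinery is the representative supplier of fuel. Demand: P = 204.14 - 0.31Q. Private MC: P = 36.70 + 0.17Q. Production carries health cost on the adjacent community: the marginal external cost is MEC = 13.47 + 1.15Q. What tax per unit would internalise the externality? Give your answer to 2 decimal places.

tax = 122.10 per unit

Social marginal cost = private MC + MEC = 50.17 + 1.32Q.
Set SMC = demand: 50.17 + 1.32Q = 204.14 - 0.31Q → Q* = 94.4601.
The Pigouvian tax equals MEC at Q*: 13.47 + 1.15×94.4601 = 122.0991.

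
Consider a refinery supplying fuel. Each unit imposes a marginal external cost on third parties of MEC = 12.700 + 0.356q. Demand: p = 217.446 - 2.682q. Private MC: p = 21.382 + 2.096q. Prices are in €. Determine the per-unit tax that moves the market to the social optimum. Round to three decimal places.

tax = €25.415 per unit

Social marginal cost = private MC + MEC = 34.082 + 2.452q.
Set SMC = demand: 34.082 + 2.452q = 217.446 - 2.682q → q* = 35.7156.
The Pigouvian tax equals MEC at q*: 12.700 + 0.356×35.7156 = 25.4148.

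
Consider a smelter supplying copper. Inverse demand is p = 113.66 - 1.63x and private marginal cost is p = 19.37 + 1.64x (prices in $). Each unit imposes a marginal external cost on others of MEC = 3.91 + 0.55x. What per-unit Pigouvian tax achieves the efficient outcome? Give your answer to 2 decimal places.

Social marginal cost = private MC + MEC = 23.28 + 2.19x.
Set SMC = demand: 23.28 + 2.19x = 113.66 - 1.63x → x* = 23.6597.
The Pigouvian tax equals MEC at x*: 3.91 + 0.55×23.6597 = 16.9228.

tax = $16.92 per unit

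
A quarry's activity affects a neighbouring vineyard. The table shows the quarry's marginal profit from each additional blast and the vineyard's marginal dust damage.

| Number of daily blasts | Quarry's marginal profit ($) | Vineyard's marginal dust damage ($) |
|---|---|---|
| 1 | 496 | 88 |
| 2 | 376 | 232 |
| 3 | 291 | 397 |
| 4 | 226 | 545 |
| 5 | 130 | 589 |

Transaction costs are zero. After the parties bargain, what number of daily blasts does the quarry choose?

Bargaining reaches the level where marginal profit last exceeds marginal dust damage.
That holds through level 2 (376 ≥ 232) but not at 3 (291 < 397).

2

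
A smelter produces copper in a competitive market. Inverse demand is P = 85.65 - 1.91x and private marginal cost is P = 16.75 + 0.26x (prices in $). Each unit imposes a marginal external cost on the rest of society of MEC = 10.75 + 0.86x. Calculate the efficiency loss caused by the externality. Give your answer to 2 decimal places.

Market equilibrium (private): 16.75 + 0.26x = 85.65 - 1.91x → x_m = 31.7512.
Social marginal cost = private MC + MEC = 27.50 + 1.12x.
Set SMC = demand: 27.50 + 1.12x = 85.65 - 1.91x → x* = 19.1914.
Height of the DWL triangle at x_m is SMC(x_m) − demand(x_m) = MEC(x_m) = 38.0560.
DWL = ½ × 12.5598 × 38.0560 = 238.9879.

DWL = $238.99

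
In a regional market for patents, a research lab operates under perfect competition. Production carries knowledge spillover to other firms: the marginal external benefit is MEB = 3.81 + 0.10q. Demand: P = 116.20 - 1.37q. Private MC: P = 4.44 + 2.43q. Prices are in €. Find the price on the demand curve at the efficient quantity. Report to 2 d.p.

P = €73.41

Social marginal cost = private MC − MEB = 0.63 + 2.33q.
Set SMC = demand: 0.63 + 2.33q = 116.20 - 1.37q → q* = 31.2351.
Consumer price on the demand curve at q*: 116.20 − 1.37×31.2351 = 73.4079.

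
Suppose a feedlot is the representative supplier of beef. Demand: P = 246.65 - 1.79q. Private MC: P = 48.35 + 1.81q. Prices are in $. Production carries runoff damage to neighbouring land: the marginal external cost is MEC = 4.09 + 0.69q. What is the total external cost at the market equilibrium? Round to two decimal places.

Market equilibrium (private): 48.35 + 1.81q = 246.65 - 1.79q → q_m = 55.0833.
Total external cost = ∫₀^{q_m} (4.09 + 0.69q) dq = 4.09×55.0833 + ½×0.69×55.0833² = 1272.0793.

$1272.08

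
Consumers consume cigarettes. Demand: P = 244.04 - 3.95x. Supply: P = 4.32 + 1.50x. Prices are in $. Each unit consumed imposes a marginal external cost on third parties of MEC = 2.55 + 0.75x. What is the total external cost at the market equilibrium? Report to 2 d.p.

$837.68

Market equilibrium (private): 4.32 + 1.50x = 244.04 - 3.95x → x_m = 43.9853.
Total external cost = ∫₀^{x_m} (2.55 + 0.75x) dx = 2.55×43.9853 + ½×0.75×43.9853² = 837.6775.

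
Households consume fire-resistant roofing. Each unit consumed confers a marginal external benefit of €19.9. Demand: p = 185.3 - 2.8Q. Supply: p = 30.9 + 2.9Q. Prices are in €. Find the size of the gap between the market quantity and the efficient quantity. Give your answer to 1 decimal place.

Market equilibrium (private): 30.9 + 2.9Q = 185.3 - 2.8Q → Q_m = 27.0877.
Social marginal benefit = demand + MEB = 205.2 - 2.8Q.
Set SMB = MC: 205.2 - 2.8Q = 30.9 + 2.9Q → Q* = 30.5789.
Gap = |27.0877 − 30.5789| = 3.4912.

3.5 units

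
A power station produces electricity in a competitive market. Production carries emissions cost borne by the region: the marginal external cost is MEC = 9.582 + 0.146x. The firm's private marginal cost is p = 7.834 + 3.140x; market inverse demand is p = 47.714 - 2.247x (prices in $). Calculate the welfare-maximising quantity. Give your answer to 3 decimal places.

x* = 5.476

Social marginal cost = private MC + MEC = 17.416 + 3.286x.
Set SMC = demand: 17.416 + 3.286x = 47.714 - 2.247x → x* = 5.4759.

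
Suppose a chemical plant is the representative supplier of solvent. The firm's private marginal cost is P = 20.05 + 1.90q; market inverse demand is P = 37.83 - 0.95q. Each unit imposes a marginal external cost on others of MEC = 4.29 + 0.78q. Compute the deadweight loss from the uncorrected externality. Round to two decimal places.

DWL = 11.55

Market equilibrium (private): 20.05 + 1.90q = 37.83 - 0.95q → q_m = 6.2386.
Social marginal cost = private MC + MEC = 24.34 + 2.68q.
Set SMC = demand: 24.34 + 2.68q = 37.83 - 0.95q → q* = 3.7163.
The loss is the area between SMC and demand from q* to q_m; with linear curves that's a triangle of height MEC(q_m).
DWL = ½ × 2.5223 × 9.1561 = 11.5472.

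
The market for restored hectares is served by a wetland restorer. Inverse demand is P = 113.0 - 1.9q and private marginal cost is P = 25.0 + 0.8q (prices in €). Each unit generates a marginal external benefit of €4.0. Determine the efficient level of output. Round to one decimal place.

Social marginal cost = private MC − MEB = 21.0 + 0.8q.
Set SMC = demand: 21.0 + 0.8q = 113.0 - 1.9q → q* = 34.0741.

q* = 34.1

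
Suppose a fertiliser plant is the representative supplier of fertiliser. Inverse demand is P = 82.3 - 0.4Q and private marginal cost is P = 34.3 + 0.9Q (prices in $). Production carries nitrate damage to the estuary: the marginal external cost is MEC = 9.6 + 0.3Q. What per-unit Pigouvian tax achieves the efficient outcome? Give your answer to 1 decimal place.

tax = $16.8 per unit

Social marginal cost = private MC + MEC = 43.9 + 1.2Q.
Set SMC = demand: 43.9 + 1.2Q = 82.3 - 0.4Q → Q* = 24.0000.
The Pigouvian tax equals MEC at Q*: 9.6 + 0.3×24.0000 = 16.8000.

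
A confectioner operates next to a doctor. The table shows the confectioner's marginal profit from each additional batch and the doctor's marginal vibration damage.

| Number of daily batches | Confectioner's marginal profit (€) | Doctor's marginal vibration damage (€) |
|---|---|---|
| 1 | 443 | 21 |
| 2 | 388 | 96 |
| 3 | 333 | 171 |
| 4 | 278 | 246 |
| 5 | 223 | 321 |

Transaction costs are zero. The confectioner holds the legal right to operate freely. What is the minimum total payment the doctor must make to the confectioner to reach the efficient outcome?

Left alone the confectioner would choose level 5 (marginal profit stays positive).
Efficient level: k* = 4 (marginal profit ≥ marginal vibration damage through 4).
The doctor must at least cover the confectioner's forgone profit from cutting 5→4: 223 = 223.

€223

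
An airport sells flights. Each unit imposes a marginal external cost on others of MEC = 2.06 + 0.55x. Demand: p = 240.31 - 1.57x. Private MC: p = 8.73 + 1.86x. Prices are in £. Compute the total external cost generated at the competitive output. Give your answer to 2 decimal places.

Market equilibrium (private): 8.73 + 1.86x = 240.31 - 1.57x → x_m = 67.5160.
Total external cost = ∫₀^{x_m} (2.06 + 0.55x) dx = 2.06×67.5160 + ½×0.55×67.5160² = 1392.6458.

£1392.65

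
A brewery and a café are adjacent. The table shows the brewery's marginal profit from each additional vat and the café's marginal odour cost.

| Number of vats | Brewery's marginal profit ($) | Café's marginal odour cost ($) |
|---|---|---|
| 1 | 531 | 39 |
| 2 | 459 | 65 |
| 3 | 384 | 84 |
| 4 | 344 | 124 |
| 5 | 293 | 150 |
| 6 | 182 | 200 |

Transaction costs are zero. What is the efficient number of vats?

Bargaining reaches the level where marginal profit last exceeds marginal odour cost.
That holds through level 5 (293 ≥ 150) but not at 6 (182 < 200).

5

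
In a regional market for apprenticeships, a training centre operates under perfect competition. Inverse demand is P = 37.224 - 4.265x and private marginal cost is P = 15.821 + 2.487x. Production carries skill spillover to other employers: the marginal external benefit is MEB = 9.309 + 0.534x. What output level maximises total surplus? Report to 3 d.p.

Social marginal cost = private MC − MEB = 6.512 + 1.953x.
Set SMC = demand: 6.512 + 1.953x = 37.224 - 4.265x → x* = 4.9392.

x* = 4.939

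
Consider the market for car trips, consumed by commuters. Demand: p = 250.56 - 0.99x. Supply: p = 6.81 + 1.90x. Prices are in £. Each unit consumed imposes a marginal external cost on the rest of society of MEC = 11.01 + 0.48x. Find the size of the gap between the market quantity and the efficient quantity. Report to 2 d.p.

15.28 units

Market equilibrium (private): 6.81 + 1.90x = 250.56 - 0.99x → x_m = 84.3426.
Social marginal benefit = demand − MEC = 239.55 - 1.47x.
Set SMB = MC: 239.55 - 1.47x = 6.81 + 1.90x → x* = 69.0623.
Gap = |84.3426 − 69.0623| = 15.2803.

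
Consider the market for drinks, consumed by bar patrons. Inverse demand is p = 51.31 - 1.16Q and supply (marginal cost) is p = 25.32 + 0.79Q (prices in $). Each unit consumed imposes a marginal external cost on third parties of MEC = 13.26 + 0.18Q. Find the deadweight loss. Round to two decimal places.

DWL = $57.56

Market equilibrium (private): 25.32 + 0.79Q = 51.31 - 1.16Q → Q_m = 13.3282.
Social marginal benefit = demand − MEC = 38.05 - 1.34Q.
Set SMB = MC: 38.05 - 1.34Q = 25.32 + 0.79Q → Q* = 5.9765.
The welfare-loss triangle has base |Q_m − Q*| and height MEC(Q_m) (the vertical gap between SMB and MC is zero at Q* and MEC at Q_m).
DWL = ½ × 7.3517 × 15.6591 = 57.5605.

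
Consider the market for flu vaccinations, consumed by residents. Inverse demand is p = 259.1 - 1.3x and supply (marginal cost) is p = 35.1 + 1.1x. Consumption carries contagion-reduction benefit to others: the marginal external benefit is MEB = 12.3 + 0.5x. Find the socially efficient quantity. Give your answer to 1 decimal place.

Social marginal benefit = demand + MEB = 271.4 - 0.8x.
Set SMB = MC: 271.4 - 0.8x = 35.1 + 1.1x → x* = 124.3684.

x* = 124.4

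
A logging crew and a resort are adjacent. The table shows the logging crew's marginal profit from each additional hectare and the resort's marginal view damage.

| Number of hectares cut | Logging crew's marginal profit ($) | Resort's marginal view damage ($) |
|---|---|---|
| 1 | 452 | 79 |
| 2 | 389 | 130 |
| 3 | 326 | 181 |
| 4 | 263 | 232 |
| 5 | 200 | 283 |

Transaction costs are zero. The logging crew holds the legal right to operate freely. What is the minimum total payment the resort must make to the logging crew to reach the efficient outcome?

Left alone the logging crew would choose level 5 (marginal profit stays positive).
Efficient level: k* = 4 (marginal profit ≥ marginal view damage through 4).
The resort must at least cover the logging crew's forgone profit from cutting 5→4: 200 = 200.

$200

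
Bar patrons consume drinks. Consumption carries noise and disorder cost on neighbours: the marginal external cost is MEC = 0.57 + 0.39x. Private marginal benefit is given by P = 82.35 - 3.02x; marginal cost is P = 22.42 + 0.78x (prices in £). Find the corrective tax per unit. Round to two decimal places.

tax = £6.10 per unit

Social marginal benefit = demand − MEC = 81.78 - 3.41x.
Set SMB = MC: 81.78 - 3.41x = 22.42 + 0.78x → x* = 14.1671.
The Pigouvian tax equals MEC at x*: 0.57 + 0.39×14.1671 = 6.0952.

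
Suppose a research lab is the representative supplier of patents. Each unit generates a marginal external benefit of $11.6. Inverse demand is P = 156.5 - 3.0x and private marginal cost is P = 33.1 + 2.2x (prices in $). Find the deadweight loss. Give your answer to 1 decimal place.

DWL = $12.9

Market equilibrium (private): 33.1 + 2.2x = 156.5 - 3.0x → x_m = 23.7308.
Social marginal cost = private MC − MEB = 21.5 + 2.2x.
Set SMC = demand: 21.5 + 2.2x = 156.5 - 3.0x → x* = 25.9615.
Between x* and x_m the wedge demand − SMC runs linearly from 0 to MEB(x_m), so the loss is a triangle.
DWL = ½ × 2.2307 × 11.6000 = 12.9381.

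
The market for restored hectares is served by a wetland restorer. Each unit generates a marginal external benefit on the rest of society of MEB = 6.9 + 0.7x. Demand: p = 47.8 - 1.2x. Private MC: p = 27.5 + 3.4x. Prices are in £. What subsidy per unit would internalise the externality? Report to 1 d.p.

subsidy = £11.8 per unit

Social marginal cost = private MC − MEB = 20.6 + 2.7x.
Set SMC = demand: 20.6 + 2.7x = 47.8 - 1.2x → x* = 6.9744.
The Pigouvian subsidy equals MEB at x*: 6.9 + 0.7×6.9744 = 11.7821.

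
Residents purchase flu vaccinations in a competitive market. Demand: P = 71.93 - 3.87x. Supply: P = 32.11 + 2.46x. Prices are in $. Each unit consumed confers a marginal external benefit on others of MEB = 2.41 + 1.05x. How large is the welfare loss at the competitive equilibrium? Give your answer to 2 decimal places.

DWL = $7.70

Market equilibrium (private): 32.11 + 2.46x = 71.93 - 3.87x → x_m = 6.2907.
Social marginal benefit = demand + MEB = 74.34 - 2.82x.
Set SMB = MC: 74.34 - 2.82x = 32.11 + 2.46x → x* = 7.9981.
The welfare-loss triangle has base |x_m − x*| and height MEB(x_m) (the vertical gap between SMB and MC is zero at x* and MEB at x_m).
DWL = ½ × 1.7074 × 9.0152 = 7.6963.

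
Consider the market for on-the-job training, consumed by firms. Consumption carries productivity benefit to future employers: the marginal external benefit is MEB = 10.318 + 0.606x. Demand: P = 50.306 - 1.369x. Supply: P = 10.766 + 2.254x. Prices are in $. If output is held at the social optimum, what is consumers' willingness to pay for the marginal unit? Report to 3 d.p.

P = $27.682

Social marginal benefit = demand + MEB = 60.624 - 0.763x.
Set SMB = MC: 60.624 - 0.763x = 10.766 + 2.254x → x* = 16.5257.
Consumer price on the demand curve at x*: 50.306 − 1.369×16.5257 = 27.6823.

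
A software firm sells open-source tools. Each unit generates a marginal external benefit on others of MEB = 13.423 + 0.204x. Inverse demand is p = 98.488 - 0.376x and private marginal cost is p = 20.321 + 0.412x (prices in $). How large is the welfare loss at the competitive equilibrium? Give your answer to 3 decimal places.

Market equilibrium (private): 20.321 + 0.412x = 98.488 - 0.376x → x_m = 99.1967.
Social marginal cost = private MC − MEB = 6.898 + 0.208x.
Set SMC = demand: 6.898 + 0.208x = 98.488 - 0.376x → x* = 156.8322.
Height of the DWL triangle at x_m is demand(x_m) − SMC(x_m) = MEB(x_m) = 33.6591.
DWL = ½ × 57.6355 × 33.6591 = 969.9795.

DWL = $969.980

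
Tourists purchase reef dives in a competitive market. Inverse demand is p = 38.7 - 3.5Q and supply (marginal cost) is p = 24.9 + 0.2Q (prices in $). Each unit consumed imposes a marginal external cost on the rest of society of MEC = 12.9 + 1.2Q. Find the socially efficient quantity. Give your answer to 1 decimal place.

Social marginal benefit = demand − MEC = 25.8 - 4.7Q.
Set SMB = MC: 25.8 - 4.7Q = 24.9 + 0.2Q → Q* = 0.1837.

Q* = 0.2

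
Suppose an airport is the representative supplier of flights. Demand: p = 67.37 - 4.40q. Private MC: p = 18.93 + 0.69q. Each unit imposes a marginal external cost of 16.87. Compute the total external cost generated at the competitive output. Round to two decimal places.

160.55

Market equilibrium (private): 18.93 + 0.69q = 67.37 - 4.40q → q_m = 9.5167.
Total external cost = MEC × q_m = 16.87 × 9.5167 = 160.5467.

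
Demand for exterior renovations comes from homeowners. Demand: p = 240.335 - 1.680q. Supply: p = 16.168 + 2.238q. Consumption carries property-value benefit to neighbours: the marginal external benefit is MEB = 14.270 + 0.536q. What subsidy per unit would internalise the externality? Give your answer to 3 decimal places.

Social marginal benefit = demand + MEB = 254.605 - 1.144q.
Set SMB = MC: 254.605 - 1.144q = 16.168 + 2.238q → q* = 70.5018.
The Pigouvian subsidy equals MEB at q*: 14.270 + 0.536×70.5018 = 52.0590.

subsidy = 52.059 per unit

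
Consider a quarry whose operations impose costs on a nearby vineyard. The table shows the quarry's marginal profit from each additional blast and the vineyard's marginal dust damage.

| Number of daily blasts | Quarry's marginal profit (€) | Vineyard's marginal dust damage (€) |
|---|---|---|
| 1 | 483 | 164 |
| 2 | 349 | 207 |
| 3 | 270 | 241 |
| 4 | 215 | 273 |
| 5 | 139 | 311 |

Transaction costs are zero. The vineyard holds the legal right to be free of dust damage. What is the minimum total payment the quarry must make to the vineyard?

€612

Efficient level: marginal profit ≥ marginal dust damage through level 3, so k* = 3.
With the vineyard holding the right, the quarry must at least compensate total damage at k*: 164 + 207 + 241 = 612.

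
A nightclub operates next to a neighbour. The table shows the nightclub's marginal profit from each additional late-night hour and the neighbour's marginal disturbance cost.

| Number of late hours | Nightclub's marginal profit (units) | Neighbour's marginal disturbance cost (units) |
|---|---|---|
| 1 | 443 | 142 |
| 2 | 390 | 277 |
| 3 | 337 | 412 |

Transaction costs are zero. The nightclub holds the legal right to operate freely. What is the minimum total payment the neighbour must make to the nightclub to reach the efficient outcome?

337

Left alone the nightclub would choose level 3 (marginal profit stays positive).
Efficient level: k* = 2 (marginal profit ≥ marginal disturbance cost through 2).
The neighbour must at least cover the nightclub's forgone profit from cutting 3→2: 337 = 337.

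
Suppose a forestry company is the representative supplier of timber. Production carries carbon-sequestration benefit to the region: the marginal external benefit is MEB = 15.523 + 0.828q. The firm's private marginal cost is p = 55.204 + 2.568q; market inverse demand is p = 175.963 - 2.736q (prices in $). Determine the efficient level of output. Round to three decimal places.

Social marginal cost = private MC − MEB = 39.681 + 1.740q.
Set SMC = demand: 39.681 + 1.740q = 175.963 - 2.736q → q* = 30.4473.

q* = 30.447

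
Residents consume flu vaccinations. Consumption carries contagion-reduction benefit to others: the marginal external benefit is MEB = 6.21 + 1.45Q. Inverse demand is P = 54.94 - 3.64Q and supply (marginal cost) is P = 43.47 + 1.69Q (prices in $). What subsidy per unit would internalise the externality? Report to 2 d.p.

subsidy = $12.82 per unit

Social marginal benefit = demand + MEB = 61.15 - 2.19Q.
Set SMB = MC: 61.15 - 2.19Q = 43.47 + 1.69Q → Q* = 4.5567.
The Pigouvian subsidy equals MEB at Q*: 6.21 + 1.45×4.5567 = 12.8172.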